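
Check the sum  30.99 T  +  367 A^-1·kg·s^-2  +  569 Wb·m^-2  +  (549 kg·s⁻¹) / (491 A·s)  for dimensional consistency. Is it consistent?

Yes

Dimensions:
  30.99 T:  T = Wb·m⁻² = kg·s⁻²·A⁻¹
  367 A^-1·kg·s^-2:  kg·s⁻²·A⁻¹
  569 Wb·m^-2:  Wb·m⁻² = V·s·m⁻² = kg·s⁻²·A⁻¹
  (549 kg·s⁻¹) / (491 A·s):  [kg·s⁻¹] / [s·A] = kg·s⁻²·A⁻¹
Every term reduces to kg·s⁻²·A⁻¹.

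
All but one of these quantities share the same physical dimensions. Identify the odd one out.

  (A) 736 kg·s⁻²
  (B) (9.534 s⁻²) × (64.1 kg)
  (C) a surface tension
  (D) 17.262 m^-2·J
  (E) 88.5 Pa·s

In SI base units:
  (A) kg·s⁻²
  (B) [s⁻²] · [kg] = kg·s⁻²
  (C) [surface tension] = kg·s⁻²
  (D) J·m⁻² = N·m·m⁻² = kg·s⁻²
  (E) Pa·s = N·m⁻²·s = kg·m⁻¹·s⁻¹
All reduce to kg·s⁻² except (E), which is kg·m⁻¹·s⁻¹.

(E)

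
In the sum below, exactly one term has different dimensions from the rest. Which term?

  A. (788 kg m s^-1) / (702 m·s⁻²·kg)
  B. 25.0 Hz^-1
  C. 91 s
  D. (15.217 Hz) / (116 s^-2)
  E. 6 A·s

E.

Dimensions:
  A. [kg·m·s⁻¹] / [kg·m·s⁻²] = s
  B. Hz⁻¹ = (s⁻¹)⁻¹ = s
  C. s
  D. [s⁻¹] / [s⁻²] = s
  E. A·s = s·A
All reduce to s except E., which is s·A.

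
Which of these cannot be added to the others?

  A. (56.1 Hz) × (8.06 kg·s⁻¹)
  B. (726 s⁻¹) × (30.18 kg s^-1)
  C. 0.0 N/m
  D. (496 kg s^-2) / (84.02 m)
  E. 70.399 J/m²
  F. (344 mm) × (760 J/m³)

D.

Reduce each to base SI dimensions:
  A. [s⁻¹] · [kg·s⁻¹] = kg·s⁻²
  B. [s⁻¹] · [kg·s⁻¹] = kg·s⁻²
  C. N·m⁻¹ = kg·m·s⁻²·m⁻¹ = kg·s⁻²
  D. [kg·s⁻²] / [m] = kg·m⁻¹·s⁻²
  E. J·m⁻² = N·m·m⁻² = kg·s⁻²
  F. [m] · [kg·m⁻¹·s⁻²] = kg·s⁻²
All reduce to kg·s⁻² except D., which is kg·m⁻¹·s⁻².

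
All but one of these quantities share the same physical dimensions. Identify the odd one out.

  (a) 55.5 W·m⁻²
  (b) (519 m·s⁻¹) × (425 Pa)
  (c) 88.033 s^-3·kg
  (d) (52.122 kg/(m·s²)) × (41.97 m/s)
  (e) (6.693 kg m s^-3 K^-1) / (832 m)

(e)

Dimensions:
  (a) W·m⁻² = J·s⁻¹·m⁻² = kg·s⁻³
  (b) [m·s⁻¹] · [kg·m⁻¹·s⁻²] = kg·s⁻³
  (c) kg·s⁻³
  (d) [kg·m⁻¹·s⁻²] · [m·s⁻¹] = kg·s⁻³
  (e) [kg·m·s⁻³·K⁻¹] / [m] = kg·s⁻³·K⁻¹
All reduce to kg·s⁻³ except (e), which is kg·s⁻³·K⁻¹.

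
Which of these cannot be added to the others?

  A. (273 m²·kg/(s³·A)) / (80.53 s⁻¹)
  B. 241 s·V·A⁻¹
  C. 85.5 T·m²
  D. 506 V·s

B.

Work out the base dimensions of each:
  A. [kg·m²·s⁻³·A⁻¹] / [s⁻¹] = kg·m²·s⁻²·A⁻¹
  B. V·s·A⁻¹ = J·C⁻¹·s·A⁻¹ = kg·m²·s⁻²·A⁻²
  C. T·m² = Wb·m⁻²·m² = kg·m²·s⁻²·A⁻¹
  D. V·s = J·C⁻¹·s = kg·m²·s⁻²·A⁻¹
All reduce to kg·m²·s⁻²·A⁻¹ except B., which is kg·m²·s⁻²·A⁻².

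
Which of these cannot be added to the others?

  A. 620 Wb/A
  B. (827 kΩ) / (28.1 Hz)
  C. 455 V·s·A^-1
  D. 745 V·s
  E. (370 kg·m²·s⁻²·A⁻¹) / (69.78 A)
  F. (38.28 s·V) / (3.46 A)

D.

In SI base units:
  A. Wb·A⁻¹ = V·s·A⁻¹ = kg·m²·s⁻²·A⁻²
  B. [kg·m²·s⁻³·A⁻²] / [s⁻¹] = kg·m²·s⁻²·A⁻²
  C. V·s·A⁻¹ = J·C⁻¹·s·A⁻¹ = kg·m²·s⁻²·A⁻²
  D. V·s = J·C⁻¹·s = kg·m²·s⁻²·A⁻¹
  E. [kg·m²·s⁻²·A⁻¹] / [A] = kg·m²·s⁻²·A⁻²
  F. [kg·m²·s⁻²·A⁻¹] / [A] = kg·m²·s⁻²·A⁻²
All reduce to kg·m²·s⁻²·A⁻² except D., which is kg·m²·s⁻²·A⁻¹.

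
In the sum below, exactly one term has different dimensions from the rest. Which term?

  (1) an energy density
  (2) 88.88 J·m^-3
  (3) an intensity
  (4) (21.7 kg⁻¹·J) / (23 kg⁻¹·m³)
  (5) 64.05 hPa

Reduce each to base SI dimensions:
  (1) [energy density] = kg·m⁻¹·s⁻²
  (2) J·m⁻³ = N·m·m⁻³ = kg·m⁻¹·s⁻²
  (3) [intensity] = kg·s⁻³
  (4) [m²·s⁻²] / [kg⁻¹·m³] = kg·m⁻¹·s⁻²
  (5) Pa = N·m⁻² = kg·m⁻¹·s⁻²
All reduce to kg·m⁻¹·s⁻² except (3), which is kg·s⁻³.

(3)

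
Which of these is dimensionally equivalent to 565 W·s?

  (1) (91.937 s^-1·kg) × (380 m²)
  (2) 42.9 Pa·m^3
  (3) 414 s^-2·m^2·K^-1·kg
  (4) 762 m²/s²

(2)

Reference: W·s = J·s⁻¹·s = kg·m²·s⁻².
Each option:
  (1) [kg·s⁻¹] · [m²] = kg·m²·s⁻¹
  (2) Pa·m³ = N·m⁻²·m³ = kg·m²·s⁻²  ← same
  (3) kg·m²·s⁻²·K⁻¹
  (4) m²·s⁻²
Only (2) matches kg·m²·s⁻².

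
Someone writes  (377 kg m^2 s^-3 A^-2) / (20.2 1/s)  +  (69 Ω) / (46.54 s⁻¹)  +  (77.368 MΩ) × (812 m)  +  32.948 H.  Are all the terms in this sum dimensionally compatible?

No

Dimensions:
  (377 kg m^2 s^-3 A^-2) / (20.2 1/s):  [kg·m²·s⁻³·A⁻²] / [s⁻¹] = kg·m²·s⁻²·A⁻²
  (69 Ω) / (46.54 s⁻¹):  [kg·m²·s⁻³·A⁻²] / [s⁻¹] = kg·m²·s⁻²·A⁻²
  (77.368 MΩ) × (812 m):  [kg·m²·s⁻³·A⁻²] · [m] = kg·m³·s⁻³·A⁻²
  32.948 H:  H = V·s·A⁻¹ = kg·m²·s⁻²·A⁻²
The terms do not share a single dimension (kg·m²·s⁻²·A⁻² vs kg·m³·s⁻³·A⁻²).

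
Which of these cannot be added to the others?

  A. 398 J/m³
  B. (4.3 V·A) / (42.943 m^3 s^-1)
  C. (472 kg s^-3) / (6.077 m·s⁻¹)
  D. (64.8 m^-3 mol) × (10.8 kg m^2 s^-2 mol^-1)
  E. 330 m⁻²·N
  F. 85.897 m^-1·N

F.

In SI base units:
  A. J·m⁻³ = N·m·m⁻³ = kg·m⁻¹·s⁻²
  B. [kg·m²·s⁻³] / [m³·s⁻¹] = kg·m⁻¹·s⁻²
  C. [kg·s⁻³] / [m·s⁻¹] = kg·m⁻¹·s⁻²
  D. [m⁻³·mol] · [kg·m²·s⁻²·mol⁻¹] = kg·m⁻¹·s⁻²
  E. N·m⁻² = kg·m·s⁻²·m⁻² = kg·m⁻¹·s⁻²
  F. N·m⁻¹ = kg·m·s⁻²·m⁻¹ = kg·s⁻²
All reduce to kg·m⁻¹·s⁻² except F., which is kg·s⁻².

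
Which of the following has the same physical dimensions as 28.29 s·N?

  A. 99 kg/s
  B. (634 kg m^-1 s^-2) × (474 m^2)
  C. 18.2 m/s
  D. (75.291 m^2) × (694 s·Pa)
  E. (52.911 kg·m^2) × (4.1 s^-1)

Reference: N·s = kg·m·s⁻²·s = kg·m·s⁻¹.
Each option:
  A. kg·s⁻¹
  B. [kg·m⁻¹·s⁻²] · [m²] = kg·m·s⁻²
  C. m·s⁻¹
  D. [m²] · [kg·m⁻¹·s⁻¹] = kg·m·s⁻¹  ← same
  E. [kg·m²] · [s⁻¹] = kg·m²·s⁻¹
Only D. matches kg·m·s⁻¹.

D.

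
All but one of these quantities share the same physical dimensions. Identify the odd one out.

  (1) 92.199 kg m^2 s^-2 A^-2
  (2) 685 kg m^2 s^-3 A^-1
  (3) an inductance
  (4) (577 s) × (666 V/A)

(2)

Work out the base dimensions of each:
  (1) kg·m²·s⁻²·A⁻²
  (2) kg·m²·s⁻³·A⁻¹
  (3) [inductance] = kg·m²·s⁻²·A⁻²
  (4) [s] · [kg·m²·s⁻³·A⁻²] = kg·m²·s⁻²·A⁻²
All reduce to kg·m²·s⁻²·A⁻² except (2), which is kg·m²·s⁻³·A⁻¹.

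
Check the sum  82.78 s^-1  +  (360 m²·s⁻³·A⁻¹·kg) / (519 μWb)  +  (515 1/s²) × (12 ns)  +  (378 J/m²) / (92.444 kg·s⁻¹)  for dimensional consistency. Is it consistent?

Yes

Dimensions:
  82.78 s^-1:  s⁻¹
  (360 m²·s⁻³·A⁻¹·kg) / (519 μWb):  [kg·m²·s⁻³·A⁻¹] / [kg·m²·s⁻²·A⁻¹] = s⁻¹
  (515 1/s²) × (12 ns):  [s⁻²] · [s] = s⁻¹
  (378 J/m²) / (92.444 kg·s⁻¹):  [kg·s⁻²] / [kg·s⁻¹] = s⁻¹
Every term reduces to s⁻¹.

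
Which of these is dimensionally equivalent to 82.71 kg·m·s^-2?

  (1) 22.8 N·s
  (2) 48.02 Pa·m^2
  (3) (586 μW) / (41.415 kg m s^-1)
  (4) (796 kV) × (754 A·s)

Reference: kg·m·s⁻².
Each option:
  (1) N·s = kg·m·s⁻²·s = kg·m·s⁻¹
  (2) Pa·m² = N·m⁻²·m² = kg·m·s⁻²  ← same
  (3) [kg·m²·s⁻³] / [kg·m·s⁻¹] = m·s⁻²
  (4) [kg·m²·s⁻³·A⁻¹] · [s·A] = kg·m²·s⁻²
Only (2) matches kg·m·s⁻².

(2)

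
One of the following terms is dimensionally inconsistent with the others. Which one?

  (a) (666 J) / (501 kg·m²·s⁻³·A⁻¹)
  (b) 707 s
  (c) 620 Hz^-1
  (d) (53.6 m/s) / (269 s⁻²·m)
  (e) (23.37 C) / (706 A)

(a)

Dimensions:
  (a) [kg·m²·s⁻²] / [kg·m²·s⁻³·A⁻¹] = s·A
  (b) s
  (c) Hz⁻¹ = (s⁻¹)⁻¹ = s
  (d) [m·s⁻¹] / [m·s⁻²] = s
  (e) [s·A] / [A] = s
All reduce to s except (a), which is s·A.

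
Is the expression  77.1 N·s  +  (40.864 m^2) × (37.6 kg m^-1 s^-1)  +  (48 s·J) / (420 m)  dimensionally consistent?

Dimensions:
  77.1 N·s:  N·s = kg·m·s⁻²·s = kg·m·s⁻¹
  (40.864 m^2) × (37.6 kg m^-1 s^-1):  [m²] · [kg·m⁻¹·s⁻¹] = kg·m·s⁻¹
  (48 s·J) / (420 m):  [kg·m²·s⁻¹] / [m] = kg·m·s⁻¹
Every term reduces to kg·m·s⁻¹.

Yes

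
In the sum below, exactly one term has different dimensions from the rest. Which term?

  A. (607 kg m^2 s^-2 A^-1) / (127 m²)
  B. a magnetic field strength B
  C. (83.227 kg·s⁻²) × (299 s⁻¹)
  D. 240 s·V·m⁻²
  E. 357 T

C.

In SI base units:
  A. [kg·m²·s⁻²·A⁻¹] / [m²] = kg·s⁻²·A⁻¹
  B. [magnetic field strength B] = kg·s⁻²·A⁻¹
  C. [kg·s⁻²] · [s⁻¹] = kg·s⁻³
  D. V·s·m⁻² = J·C⁻¹·s·m⁻² = kg·s⁻²·A⁻¹
  E. T = Wb·m⁻² = kg·s⁻²·A⁻¹
All reduce to kg·s⁻²·A⁻¹ except C., which is kg·s⁻³.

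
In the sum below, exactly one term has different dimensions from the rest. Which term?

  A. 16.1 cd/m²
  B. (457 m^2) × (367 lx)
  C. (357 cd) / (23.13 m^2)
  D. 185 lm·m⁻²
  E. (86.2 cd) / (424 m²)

B.

Reduce each to base SI dimensions:
  A. cd·m⁻² = m⁻²·cd
  B. [m²] · [m⁻²·cd] = cd
  C. [cd] / [m²] = m⁻²·cd
  D. lm·m⁻² = cd·m⁻² = m⁻²·cd
  E. [cd] / [m²] = m⁻²·cd
All reduce to m⁻²·cd except B., which is cd.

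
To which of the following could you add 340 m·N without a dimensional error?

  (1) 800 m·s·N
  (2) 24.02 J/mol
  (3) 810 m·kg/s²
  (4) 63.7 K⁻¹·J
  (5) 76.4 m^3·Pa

(5)

Reference: N·m = kg·m·s⁻²·m = kg·m²·s⁻².
Each option:
  (1) N·m·s = kg·m·s⁻²·m·s = kg·m²·s⁻¹
  (2) J·mol⁻¹ = N·m·mol⁻¹ = kg·m²·s⁻²·mol⁻¹
  (3) kg·m·s⁻²
  (4) J·K⁻¹ = N·m·K⁻¹ = kg·m²·s⁻²·K⁻¹
  (5) Pa·m³ = N·m⁻²·m³ = kg·m²·s⁻²  ← same
Only (5) matches kg·m²·s⁻².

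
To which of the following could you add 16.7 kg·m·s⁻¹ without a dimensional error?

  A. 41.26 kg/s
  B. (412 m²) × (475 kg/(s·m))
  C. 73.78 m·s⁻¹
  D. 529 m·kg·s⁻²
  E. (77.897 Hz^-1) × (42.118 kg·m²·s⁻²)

Reference: kg·m·s⁻¹.
Each option:
  A. kg·s⁻¹
  B. [m²] · [kg·m⁻¹·s⁻¹] = kg·m·s⁻¹  ← same
  C. m·s⁻¹
  D. kg·m·s⁻²
  E. [s] · [kg·m²·s⁻²] = kg·m²·s⁻¹
Only B. matches kg·m·s⁻¹.

B.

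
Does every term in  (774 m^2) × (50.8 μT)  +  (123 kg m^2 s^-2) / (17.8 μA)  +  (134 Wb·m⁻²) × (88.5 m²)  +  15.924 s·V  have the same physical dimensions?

Work out the base dimensions of each:
  (774 m^2) × (50.8 μT):  [m²] · [kg·s⁻²·A⁻¹] = kg·m²·s⁻²·A⁻¹
  (123 kg m^2 s^-2) / (17.8 μA):  [kg·m²·s⁻²] / [A] = kg·m²·s⁻²·A⁻¹
  (134 Wb·m⁻²) × (88.5 m²):  [kg·s⁻²·A⁻¹] · [m²] = kg·m²·s⁻²·A⁻¹
  15.924 s·V:  V·s = J·C⁻¹·s = kg·m²·s⁻²·A⁻¹
Every term reduces to kg·m²·s⁻²·A⁻¹.

Yes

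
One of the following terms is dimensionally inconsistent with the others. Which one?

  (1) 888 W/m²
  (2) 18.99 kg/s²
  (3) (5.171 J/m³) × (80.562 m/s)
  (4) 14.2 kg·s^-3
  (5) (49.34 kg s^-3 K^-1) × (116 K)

Reduce each to base SI dimensions:
  (1) W·m⁻² = J·s⁻¹·m⁻² = kg·s⁻³
  (2) kg·s⁻²
  (3) [kg·m⁻¹·s⁻²] · [m·s⁻¹] = kg·s⁻³
  (4) kg·s⁻³
  (5) [kg·s⁻³·K⁻¹] · [K] = kg·s⁻³
All reduce to kg·s⁻³ except (2), which is kg·s⁻².

(2)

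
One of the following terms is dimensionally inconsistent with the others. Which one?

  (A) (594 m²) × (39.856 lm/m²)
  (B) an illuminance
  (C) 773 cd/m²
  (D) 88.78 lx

Dimensions:
  (A) [m²] · [m⁻²·cd] = cd
  (B) [illuminance] = m⁻²·cd
  (C) cd·m⁻² = m⁻²·cd
  (D) lx = lm·m⁻² = m⁻²·cd
All reduce to m⁻²·cd except (A), which is cd.

(A)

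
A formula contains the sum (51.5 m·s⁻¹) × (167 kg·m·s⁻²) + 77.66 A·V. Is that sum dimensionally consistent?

Yes

Expand each in SI base units:
  (51.5 m·s⁻¹) × (167 kg·m·s⁻²):  [m·s⁻¹] · [kg·m·s⁻²] = kg·m²·s⁻³
  77.66 A·V:  V·A = J·C⁻¹·A = kg·m²·s⁻³
Both are kg·m²·s⁻³, so they have the same dimensions and can be added.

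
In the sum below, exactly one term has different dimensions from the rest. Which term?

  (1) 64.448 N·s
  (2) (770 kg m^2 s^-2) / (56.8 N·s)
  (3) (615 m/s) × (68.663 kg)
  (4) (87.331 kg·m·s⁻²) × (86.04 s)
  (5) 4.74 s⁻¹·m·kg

(2)

In SI base units:
  (1) N·s = kg·m·s⁻²·s = kg·m·s⁻¹
  (2) [kg·m²·s⁻²] / [kg·m·s⁻¹] = m·s⁻¹
  (3) [m·s⁻¹] · [kg] = kg·m·s⁻¹
  (4) [kg·m·s⁻²] · [s] = kg·m·s⁻¹
  (5) kg·m·s⁻¹
All reduce to kg·m·s⁻¹ except (2), which is m·s⁻¹.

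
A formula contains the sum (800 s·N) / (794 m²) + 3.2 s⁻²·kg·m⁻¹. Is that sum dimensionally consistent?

No

Dimensions:
  (800 s·N) / (794 m²):  [kg·m·s⁻¹] / [m²] = kg·m⁻¹·s⁻¹
  3.2 s⁻²·kg·m⁻¹:  kg·m⁻¹·s⁻²
kg·m⁻¹·s⁻¹ ≠ kg·m⁻¹·s⁻², so they cannot be added.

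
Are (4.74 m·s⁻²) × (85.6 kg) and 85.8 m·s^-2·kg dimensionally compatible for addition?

Dimensions:
  (4.74 m·s⁻²) × (85.6 kg):  [m·s⁻²] · [kg] = kg·m·s⁻²
  85.8 m·s^-2·kg:  kg·m·s⁻²
Both are kg·m·s⁻², so they have the same dimensions and can be added.

Yes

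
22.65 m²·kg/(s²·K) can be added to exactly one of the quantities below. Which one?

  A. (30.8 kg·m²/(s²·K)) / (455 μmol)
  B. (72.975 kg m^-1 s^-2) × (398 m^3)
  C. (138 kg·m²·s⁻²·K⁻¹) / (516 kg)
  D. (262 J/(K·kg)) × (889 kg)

Reference: kg·m²·s⁻²·K⁻¹.
Each option:
  A. [kg·m²·s⁻²·K⁻¹] / [mol] = kg·m²·s⁻²·K⁻¹·mol⁻¹
  B. [kg·m⁻¹·s⁻²] · [m³] = kg·m²·s⁻²
  C. [kg·m²·s⁻²·K⁻¹] / [kg] = m²·s⁻²·K⁻¹
  D. [m²·s⁻²·K⁻¹] · [kg] = kg·m²·s⁻²·K⁻¹  ← same
Only D. matches kg·m²·s⁻²·K⁻¹.

D.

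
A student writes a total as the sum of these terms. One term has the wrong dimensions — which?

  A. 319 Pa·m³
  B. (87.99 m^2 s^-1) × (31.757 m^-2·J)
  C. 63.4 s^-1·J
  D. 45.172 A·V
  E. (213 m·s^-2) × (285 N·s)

Dimensions:
  A. Pa·m³ = N·m⁻²·m³ = kg·m²·s⁻²
  B. [m²·s⁻¹] · [kg·s⁻²] = kg·m²·s⁻³
  C. J·s⁻¹ = N·m·s⁻¹ = kg·m²·s⁻³
  D. V·A = J·C⁻¹·A = kg·m²·s⁻³
  E. [m·s⁻²] · [kg·m·s⁻¹] = kg·m²·s⁻³
All reduce to kg·m²·s⁻³ except A., which is kg·m²·s⁻².

A.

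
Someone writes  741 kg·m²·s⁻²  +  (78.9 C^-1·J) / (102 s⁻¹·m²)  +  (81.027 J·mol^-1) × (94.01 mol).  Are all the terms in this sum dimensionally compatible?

No

Expand each in SI base units:
  741 kg·m²·s⁻²:  kg·m²·s⁻²
  (78.9 C^-1·J) / (102 s⁻¹·m²):  [kg·m²·s⁻³·A⁻¹] / [m²·s⁻¹] = kg·s⁻²·A⁻¹
  (81.027 J·mol^-1) × (94.01 mol):  [kg·m²·s⁻²·mol⁻¹] · [mol] = kg·m²·s⁻²
The terms do not share a single dimension (kg·m²·s⁻² vs kg·s⁻²·A⁻¹).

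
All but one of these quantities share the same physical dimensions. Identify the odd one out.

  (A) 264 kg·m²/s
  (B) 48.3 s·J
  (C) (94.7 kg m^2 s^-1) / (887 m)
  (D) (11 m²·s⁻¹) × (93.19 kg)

Reduce each to base SI dimensions:
  (A) kg·m²·s⁻¹
  (B) J·s = N·m·s = kg·m²·s⁻¹
  (C) [kg·m²·s⁻¹] / [m] = kg·m·s⁻¹
  (D) [m²·s⁻¹] · [kg] = kg·m²·s⁻¹
All reduce to kg·m²·s⁻¹ except (C), which is kg·m·s⁻¹.

(C)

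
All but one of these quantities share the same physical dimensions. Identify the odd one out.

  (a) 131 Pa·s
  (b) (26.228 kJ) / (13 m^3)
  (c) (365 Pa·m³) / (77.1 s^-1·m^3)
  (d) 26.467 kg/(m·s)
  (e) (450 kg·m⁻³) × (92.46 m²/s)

Dimensions:
  (a) Pa·s = N·m⁻²·s = kg·m⁻¹·s⁻¹
  (b) [kg·m²·s⁻²] / [m³] = kg·m⁻¹·s⁻²
  (c) [kg·m²·s⁻²] / [m³·s⁻¹] = kg·m⁻¹·s⁻¹
  (d) kg·m⁻¹·s⁻¹
  (e) [kg·m⁻³] · [m²·s⁻¹] = kg·m⁻¹·s⁻¹
All reduce to kg·m⁻¹·s⁻¹ except (b), which is kg·m⁻¹·s⁻².

(b)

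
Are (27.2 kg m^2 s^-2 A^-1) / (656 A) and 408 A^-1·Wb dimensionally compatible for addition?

In SI base units:
  (27.2 kg m^2 s^-2 A^-1) / (656 A):  [kg·m²·s⁻²·A⁻¹] / [A] = kg·m²·s⁻²·A⁻²
  408 A^-1·Wb:  Wb·A⁻¹ = V·s·A⁻¹ = kg·m²·s⁻²·A⁻²
Both are kg·m²·s⁻²·A⁻², so they have the same dimensions and can be added.

Yes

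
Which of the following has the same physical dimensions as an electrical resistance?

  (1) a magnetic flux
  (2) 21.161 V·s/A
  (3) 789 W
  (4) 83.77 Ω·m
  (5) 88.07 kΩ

(5)

Reference: [electrical resistance] = kg·m²·s⁻³·A⁻².
Each option:
  (1) [magnetic flux] = kg·m²·s⁻²·A⁻¹
  (2) V·s·A⁻¹ = J·C⁻¹·s·A⁻¹ = kg·m²·s⁻²·A⁻²
  (3) W = J·s⁻¹ = kg·m²·s⁻³
  (4) Ω·m = V·A⁻¹·m = kg·m³·s⁻³·A⁻²
  (5) Ω = V·A⁻¹ = kg·m²·s⁻³·A⁻²  ← same
Only (5) matches kg·m²·s⁻³·A⁻².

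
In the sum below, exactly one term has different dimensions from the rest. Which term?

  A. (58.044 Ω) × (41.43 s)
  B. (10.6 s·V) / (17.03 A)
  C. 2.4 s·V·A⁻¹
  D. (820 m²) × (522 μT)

Reduce each to base SI dimensions:
  A. [kg·m²·s⁻³·A⁻²] · [s] = kg·m²·s⁻²·A⁻²
  B. [kg·m²·s⁻²·A⁻¹] / [A] = kg·m²·s⁻²·A⁻²
  C. V·s·A⁻¹ = J·C⁻¹·s·A⁻¹ = kg·m²·s⁻²·A⁻²
  D. [m²] · [kg·s⁻²·A⁻¹] = kg·m²·s⁻²·A⁻¹
All reduce to kg·m²·s⁻²·A⁻² except D., which is kg·m²·s⁻²·A⁻¹.

D.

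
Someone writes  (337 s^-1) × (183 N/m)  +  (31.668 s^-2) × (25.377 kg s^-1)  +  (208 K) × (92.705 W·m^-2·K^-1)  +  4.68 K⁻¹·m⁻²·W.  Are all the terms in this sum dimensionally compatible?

Work out the base dimensions of each:
  (337 s^-1) × (183 N/m):  [s⁻¹] · [kg·s⁻²] = kg·s⁻³
  (31.668 s^-2) × (25.377 kg s^-1):  [s⁻²] · [kg·s⁻¹] = kg·s⁻³
  (208 K) × (92.705 W·m^-2·K^-1):  [K] · [kg·s⁻³·K⁻¹] = kg·s⁻³
  4.68 K⁻¹·m⁻²·W:  W·m⁻²·K⁻¹ = J·s⁻¹·m⁻²·K⁻¹ = kg·s⁻³·K⁻¹
The terms do not share a single dimension (kg·s⁻³ vs kg·s⁻³·K⁻¹).

No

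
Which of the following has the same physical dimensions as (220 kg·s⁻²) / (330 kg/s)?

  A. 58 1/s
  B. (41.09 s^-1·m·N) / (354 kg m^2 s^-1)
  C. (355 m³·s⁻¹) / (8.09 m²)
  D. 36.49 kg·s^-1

A.

Reference: [kg·s⁻²] / [kg·s⁻¹] = s⁻¹.
Each option:
  A. s⁻¹  ← same
  B. [kg·m²·s⁻³] / [kg·m²·s⁻¹] = s⁻²
  C. [m³·s⁻¹] / [m²] = m·s⁻¹
  D. kg·s⁻¹
Only A. matches s⁻¹.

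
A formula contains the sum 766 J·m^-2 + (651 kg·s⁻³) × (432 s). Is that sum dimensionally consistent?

Dimensions:
  766 J·m^-2:  J·m⁻² = N·m·m⁻² = kg·s⁻²
  (651 kg·s⁻³) × (432 s):  [kg·s⁻³] · [s] = kg·s⁻²
Both are kg·s⁻², so they have the same dimensions and can be added.

Yes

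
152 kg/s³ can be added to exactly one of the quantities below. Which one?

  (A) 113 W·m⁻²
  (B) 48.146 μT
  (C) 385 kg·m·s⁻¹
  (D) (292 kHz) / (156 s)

Reference: kg·s⁻³.
Each option:
  (A) W·m⁻² = J·s⁻¹·m⁻² = kg·s⁻³  ← same
  (B) T = Wb·m⁻² = kg·s⁻²·A⁻¹
  (C) kg·m·s⁻¹
  (D) [s⁻¹] / [s] = s⁻²
Only (A) matches kg·s⁻³.

(A)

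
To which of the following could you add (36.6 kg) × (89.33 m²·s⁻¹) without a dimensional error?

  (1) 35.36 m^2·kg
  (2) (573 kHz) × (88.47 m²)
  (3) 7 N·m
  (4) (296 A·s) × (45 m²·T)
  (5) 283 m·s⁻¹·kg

(4)

Reference: [kg] · [m²·s⁻¹] = kg·m²·s⁻¹.
Each option:
  (1) kg·m²
  (2) [s⁻¹] · [m²] = m²·s⁻¹
  (3) N·m = kg·m·s⁻²·m = kg·m²·s⁻²
  (4) [s·A] · [kg·m²·s⁻²·A⁻¹] = kg·m²·s⁻¹  ← same
  (5) kg·m·s⁻¹
Only (4) matches kg·m²·s⁻¹.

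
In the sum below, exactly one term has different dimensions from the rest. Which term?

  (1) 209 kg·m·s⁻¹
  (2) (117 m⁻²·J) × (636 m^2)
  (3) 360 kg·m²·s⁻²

Reduce each to base SI dimensions:
  (1) kg·m·s⁻¹
  (2) [kg·s⁻²] · [m²] = kg·m²·s⁻²
  (3) kg·m²·s⁻²
All reduce to kg·m²·s⁻² except (1), which is kg·m·s⁻¹.

(1)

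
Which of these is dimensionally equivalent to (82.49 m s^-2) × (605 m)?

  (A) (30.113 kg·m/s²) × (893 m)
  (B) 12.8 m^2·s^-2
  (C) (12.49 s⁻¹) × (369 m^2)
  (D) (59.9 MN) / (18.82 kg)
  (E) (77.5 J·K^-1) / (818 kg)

Reference: [m·s⁻²] · [m] = m²·s⁻².
Each option:
  (A) [kg·m·s⁻²] · [m] = kg·m²·s⁻²
  (B) m²·s⁻²  ← same
  (C) [s⁻¹] · [m²] = m²·s⁻¹
  (D) [kg·m·s⁻²] / [kg] = m·s⁻²
  (E) [kg·m²·s⁻²·K⁻¹] / [kg] = m²·s⁻²·K⁻¹
Only (B) matches m²·s⁻².

(B)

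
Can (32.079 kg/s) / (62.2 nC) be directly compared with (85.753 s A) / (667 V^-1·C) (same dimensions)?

No

Reduce each to base SI dimensions:
  (32.079 kg/s) / (62.2 nC):  [kg·s⁻¹] / [s·A] = kg·s⁻²·A⁻¹
  (85.753 s A) / (667 V^-1·C):  [s·A] / [kg⁻¹·m⁻²·s⁴·A²] = kg·m²·s⁻³·A⁻¹
kg·s⁻²·A⁻¹ ≠ kg·m²·s⁻³·A⁻¹, so they cannot be added.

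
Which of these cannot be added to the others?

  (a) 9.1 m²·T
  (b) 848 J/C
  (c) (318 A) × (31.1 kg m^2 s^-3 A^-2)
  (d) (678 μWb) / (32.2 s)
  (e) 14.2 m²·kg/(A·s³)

(a)

Reduce each to base SI dimensions:
  (a) T·m² = Wb·m⁻²·m² = kg·m²·s⁻²·A⁻¹
  (b) J·C⁻¹ = N·m·(s·A)⁻¹ = kg·m²·s⁻³·A⁻¹
  (c) [A] · [kg·m²·s⁻³·A⁻²] = kg·m²·s⁻³·A⁻¹
  (d) [kg·m²·s⁻²·A⁻¹] / [s] = kg·m²·s⁻³·A⁻¹
  (e) kg·m²·s⁻³·A⁻¹
All reduce to kg·m²·s⁻³·A⁻¹ except (a), which is kg·m²·s⁻²·A⁻¹.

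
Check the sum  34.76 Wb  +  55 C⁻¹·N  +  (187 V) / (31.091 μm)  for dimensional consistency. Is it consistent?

In SI base units:
  34.76 Wb:  Wb = V·s = kg·m²·s⁻²·A⁻¹
  55 C⁻¹·N:  N·C⁻¹ = kg·m·s⁻²·(s·A)⁻¹ = kg·m·s⁻³·A⁻¹
  (187 V) / (31.091 μm):  [kg·m²·s⁻³·A⁻¹] / [m] = kg·m·s⁻³·A⁻¹
The terms do not share a single dimension (kg·m²·s⁻²·A⁻¹ vs kg·m·s⁻³·A⁻¹).

No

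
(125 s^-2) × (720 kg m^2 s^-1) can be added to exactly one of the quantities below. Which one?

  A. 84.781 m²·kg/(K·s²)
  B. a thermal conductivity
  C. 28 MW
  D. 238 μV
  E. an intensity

C.

Reference: [s⁻²] · [kg·m²·s⁻¹] = kg·m²·s⁻³.
Each option:
  A. kg·m²·s⁻²·K⁻¹
  B. [thermal conductivity] = kg·m·s⁻³·K⁻¹
  C. W = J·s⁻¹ = kg·m²·s⁻³  ← same
  D. V = J·C⁻¹ = kg·m²·s⁻³·A⁻¹
  E. [intensity] = kg·s⁻³
Only C. matches kg·m²·s⁻³.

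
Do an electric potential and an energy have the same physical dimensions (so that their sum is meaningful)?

Dimensions:
  an electric potential:  [electric potential] = kg·m²·s⁻³·A⁻¹
  an energy:  [energy] = kg·m²·s⁻²
kg·m²·s⁻³·A⁻¹ ≠ kg·m²·s⁻², so they cannot be added.

No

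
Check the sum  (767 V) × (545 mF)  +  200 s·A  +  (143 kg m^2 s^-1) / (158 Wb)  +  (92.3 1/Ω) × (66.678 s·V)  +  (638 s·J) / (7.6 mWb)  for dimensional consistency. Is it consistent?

In SI base units:
  (767 V) × (545 mF):  [kg·m²·s⁻³·A⁻¹] · [kg⁻¹·m⁻²·s⁴·A²] = s·A
  200 s·A:  A·s = s·A
  (143 kg m^2 s^-1) / (158 Wb):  [kg·m²·s⁻¹] / [kg·m²·s⁻²·A⁻¹] = s·A
  (92.3 1/Ω) × (66.678 s·V):  [kg⁻¹·m⁻²·s³·A²] · [kg·m²·s⁻²·A⁻¹] = s·A
  (638 s·J) / (7.6 mWb):  [kg·m²·s⁻¹] / [kg·m²·s⁻²·A⁻¹] = s·A
Every term reduces to s·A.

Yes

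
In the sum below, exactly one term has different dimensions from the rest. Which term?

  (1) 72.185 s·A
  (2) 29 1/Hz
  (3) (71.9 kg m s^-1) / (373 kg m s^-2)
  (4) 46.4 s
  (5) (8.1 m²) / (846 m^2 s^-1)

Work out the base dimensions of each:
  (1) A·s = s·A
  (2) Hz⁻¹ = (s⁻¹)⁻¹ = s
  (3) [kg·m·s⁻¹] / [kg·m·s⁻²] = s
  (4) s
  (5) [m²] / [m²·s⁻¹] = s
All reduce to s except (1), which is s·A.

(1)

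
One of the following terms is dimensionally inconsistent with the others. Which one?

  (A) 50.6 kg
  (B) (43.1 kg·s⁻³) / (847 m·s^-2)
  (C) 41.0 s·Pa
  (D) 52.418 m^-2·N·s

(A)

Reduce each to base SI dimensions:
  (A) kg
  (B) [kg·s⁻³] / [m·s⁻²] = kg·m⁻¹·s⁻¹
  (C) Pa·s = N·m⁻²·s = kg·m⁻¹·s⁻¹
  (D) N·s·m⁻² = kg·m·s⁻²·s·m⁻² = kg·m⁻¹·s⁻¹
All reduce to kg·m⁻¹·s⁻¹ except (A), which is kg.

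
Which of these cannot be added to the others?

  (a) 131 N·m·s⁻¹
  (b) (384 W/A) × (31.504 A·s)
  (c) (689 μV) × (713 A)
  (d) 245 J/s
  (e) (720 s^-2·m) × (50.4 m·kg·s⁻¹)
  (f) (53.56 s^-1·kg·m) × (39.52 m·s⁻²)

Expand each in SI base units:
  (a) N·m·s⁻¹ = kg·m·s⁻²·m·s⁻¹ = kg·m²·s⁻³
  (b) [kg·m²·s⁻³·A⁻¹] · [s·A] = kg·m²·s⁻²
  (c) [kg·m²·s⁻³·A⁻¹] · [A] = kg·m²·s⁻³
  (d) J·s⁻¹ = N·m·s⁻¹ = kg·m²·s⁻³
  (e) [m·s⁻²] · [kg·m·s⁻¹] = kg·m²·s⁻³
  (f) [kg·m·s⁻¹] · [m·s⁻²] = kg·m²·s⁻³
All reduce to kg·m²·s⁻³ except (b), which is kg·m²·s⁻².

(b)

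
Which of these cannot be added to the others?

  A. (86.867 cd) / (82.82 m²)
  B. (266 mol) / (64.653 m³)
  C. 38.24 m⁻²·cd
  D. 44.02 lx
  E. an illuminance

B.

Work out the base dimensions of each:
  A. [cd] / [m²] = m⁻²·cd
  B. [mol] / [m³] = m⁻³·mol
  C. cd·m⁻² = m⁻²·cd
  D. lx = lm·m⁻² = m⁻²·cd
  E. [illuminance] = m⁻²·cd
All reduce to m⁻²·cd except B., which is m⁻³·mol.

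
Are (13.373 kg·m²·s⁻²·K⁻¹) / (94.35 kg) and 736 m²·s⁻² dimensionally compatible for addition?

In SI base units:
  (13.373 kg·m²·s⁻²·K⁻¹) / (94.35 kg):  [kg·m²·s⁻²·K⁻¹] / [kg] = m²·s⁻²·K⁻¹
  736 m²·s⁻²:  m²·s⁻²
m²·s⁻²·K⁻¹ ≠ m²·s⁻², so they cannot be added.

No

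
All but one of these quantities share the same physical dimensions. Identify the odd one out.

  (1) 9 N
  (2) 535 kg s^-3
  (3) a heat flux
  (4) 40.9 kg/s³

(1)

Work out the base dimensions of each:
  (1) N = kg·m·s⁻²
  (2) kg·s⁻³
  (3) [heat flux] = kg·s⁻³
  (4) kg·s⁻³
All reduce to kg·s⁻³ except (1), which is kg·m·s⁻².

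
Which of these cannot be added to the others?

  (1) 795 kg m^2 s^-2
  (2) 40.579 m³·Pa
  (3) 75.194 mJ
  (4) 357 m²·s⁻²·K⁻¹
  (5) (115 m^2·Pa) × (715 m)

(4)

Dimensions:
  (1) kg·m²·s⁻²
  (2) Pa·m³ = N·m⁻²·m³ = kg·m²·s⁻²
  (3) J = N·m = kg·m²·s⁻²
  (4) m²·s⁻²·K⁻¹
  (5) [kg·m·s⁻²] · [m] = kg·m²·s⁻²
All reduce to kg·m²·s⁻² except (4), which is m²·s⁻²·K⁻¹.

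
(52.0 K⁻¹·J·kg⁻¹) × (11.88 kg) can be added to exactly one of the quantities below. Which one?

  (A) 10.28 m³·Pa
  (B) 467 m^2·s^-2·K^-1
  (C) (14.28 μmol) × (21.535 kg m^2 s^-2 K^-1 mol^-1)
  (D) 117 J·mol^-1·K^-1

(C)

Reference: [m²·s⁻²·K⁻¹] · [kg] = kg·m²·s⁻²·K⁻¹.
Each option:
  (A) Pa·m³ = N·m⁻²·m³ = kg·m²·s⁻²
  (B) m²·s⁻²·K⁻¹
  (C) [mol] · [kg·m²·s⁻²·K⁻¹·mol⁻¹] = kg·m²·s⁻²·K⁻¹  ← same
  (D) J·mol⁻¹·K⁻¹ = N·m·mol⁻¹·K⁻¹ = kg·m²·s⁻²·K⁻¹·mol⁻¹
Only (C) matches kg·m²·s⁻²·K⁻¹.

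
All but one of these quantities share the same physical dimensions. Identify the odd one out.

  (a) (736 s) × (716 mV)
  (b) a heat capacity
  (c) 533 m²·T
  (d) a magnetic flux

(b)

Expand each in SI base units:
  (a) [s] · [kg·m²·s⁻³·A⁻¹] = kg·m²·s⁻²·A⁻¹
  (b) [heat capacity] = kg·m²·s⁻²·K⁻¹
  (c) T·m² = Wb·m⁻²·m² = kg·m²·s⁻²·A⁻¹
  (d) [magnetic flux] = kg·m²·s⁻²·A⁻¹
All reduce to kg·m²·s⁻²·A⁻¹ except (b), which is kg·m²·s⁻²·K⁻¹.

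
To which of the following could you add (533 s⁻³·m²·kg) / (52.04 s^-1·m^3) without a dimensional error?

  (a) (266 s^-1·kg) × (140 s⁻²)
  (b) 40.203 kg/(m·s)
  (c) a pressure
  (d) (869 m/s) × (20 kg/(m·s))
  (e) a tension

Reference: [kg·m²·s⁻³] / [m³·s⁻¹] = kg·m⁻¹·s⁻².
Each option:
  (a) [kg·s⁻¹] · [s⁻²] = kg·s⁻³
  (b) kg·m⁻¹·s⁻¹
  (c) [pressure] = kg·m⁻¹·s⁻²  ← same
  (d) [m·s⁻¹] · [kg·m⁻¹·s⁻¹] = kg·s⁻²
  (e) [tension] = kg·m·s⁻²
Only (c) matches kg·m⁻¹·s⁻².

(c)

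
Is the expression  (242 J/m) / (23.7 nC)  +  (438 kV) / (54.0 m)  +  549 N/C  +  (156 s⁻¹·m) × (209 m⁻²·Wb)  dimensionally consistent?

In SI base units:
  (242 J/m) / (23.7 nC):  [kg·m·s⁻²] / [s·A] = kg·m·s⁻³·A⁻¹
  (438 kV) / (54.0 m):  [kg·m²·s⁻³·A⁻¹] / [m] = kg·m·s⁻³·A⁻¹
  549 N/C:  N·C⁻¹ = kg·m·s⁻²·(s·A)⁻¹ = kg·m·s⁻³·A⁻¹
  (156 s⁻¹·m) × (209 m⁻²·Wb):  [m·s⁻¹] · [kg·s⁻²·A⁻¹] = kg·m·s⁻³·A⁻¹
Every term reduces to kg·m·s⁻³·A⁻¹.

Yes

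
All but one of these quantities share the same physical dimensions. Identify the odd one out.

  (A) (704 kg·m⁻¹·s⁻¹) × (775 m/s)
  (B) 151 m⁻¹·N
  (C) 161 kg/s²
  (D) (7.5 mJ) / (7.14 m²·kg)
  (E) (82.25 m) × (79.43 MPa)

(D)

Expand each in SI base units:
  (A) [kg·m⁻¹·s⁻¹] · [m·s⁻¹] = kg·s⁻²
  (B) N·m⁻¹ = kg·m·s⁻²·m⁻¹ = kg·s⁻²
  (C) kg·s⁻²
  (D) [kg·m²·s⁻²] / [kg·m²] = s⁻²
  (E) [m] · [kg·m⁻¹·s⁻²] = kg·s⁻²
All reduce to kg·s⁻² except (D), which is s⁻².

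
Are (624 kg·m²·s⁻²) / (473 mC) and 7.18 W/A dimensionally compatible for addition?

Yes

Dimensions:
  (624 kg·m²·s⁻²) / (473 mC):  [kg·m²·s⁻²] / [s·A] = kg·m²·s⁻³·A⁻¹
  7.18 W/A:  W·A⁻¹ = J·s⁻¹·A⁻¹ = kg·m²·s⁻³·A⁻¹
Both are kg·m²·s⁻³·A⁻¹, so they have the same dimensions and can be added.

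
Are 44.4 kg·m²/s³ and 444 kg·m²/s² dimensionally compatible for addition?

Work out the base dimensions of each:
  44.4 kg·m²/s³:  kg·m²·s⁻³
  444 kg·m²/s²:  kg·m²·s⁻²
kg·m²·s⁻³ ≠ kg·m²·s⁻², so they cannot be added.

No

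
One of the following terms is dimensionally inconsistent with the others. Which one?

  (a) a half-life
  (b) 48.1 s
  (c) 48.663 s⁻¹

Reduce each to base SI dimensions:
  (a) [half-life] = s
  (b) s
  (c) s⁻¹
All reduce to s except (c), which is s⁻¹.

(c)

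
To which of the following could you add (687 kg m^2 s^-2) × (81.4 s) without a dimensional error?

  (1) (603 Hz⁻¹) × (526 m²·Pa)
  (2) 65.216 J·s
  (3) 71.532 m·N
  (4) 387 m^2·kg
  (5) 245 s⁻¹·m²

Reference: [kg·m²·s⁻²] · [s] = kg·m²·s⁻¹.
Each option:
  (1) [s] · [kg·m·s⁻²] = kg·m·s⁻¹
  (2) J·s = N·m·s = kg·m²·s⁻¹  ← same
  (3) N·m = kg·m·s⁻²·m = kg·m²·s⁻²
  (4) kg·m²
  (5) m²·s⁻¹
Only (2) matches kg·m²·s⁻¹.

(2)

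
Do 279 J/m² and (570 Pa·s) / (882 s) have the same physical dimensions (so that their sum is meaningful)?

No

Work out the base dimensions of each:
  279 J/m²:  J·m⁻² = N·m·m⁻² = kg·s⁻²
  (570 Pa·s) / (882 s):  [kg·m⁻¹·s⁻¹] / [s] = kg·m⁻¹·s⁻²
kg·s⁻² ≠ kg·m⁻¹·s⁻², so they cannot be added.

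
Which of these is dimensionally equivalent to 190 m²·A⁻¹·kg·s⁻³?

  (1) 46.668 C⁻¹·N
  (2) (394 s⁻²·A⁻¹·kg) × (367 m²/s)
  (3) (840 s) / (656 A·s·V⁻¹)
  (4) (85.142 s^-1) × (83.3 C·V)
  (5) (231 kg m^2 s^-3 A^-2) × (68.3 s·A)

Reference: kg·m²·s⁻³·A⁻¹.
Each option:
  (1) N·C⁻¹ = kg·m·s⁻²·(s·A)⁻¹ = kg·m·s⁻³·A⁻¹
  (2) [kg·s⁻²·A⁻¹] · [m²·s⁻¹] = kg·m²·s⁻³·A⁻¹  ← same
  (3) [s] / [kg⁻¹·m⁻²·s⁴·A²] = kg·m²·s⁻³·A⁻²
  (4) [s⁻¹] · [kg·m²·s⁻²] = kg·m²·s⁻³
  (5) [kg·m²·s⁻³·A⁻²] · [s·A] = kg·m²·s⁻²·A⁻¹
Only (2) matches kg·m²·s⁻³·A⁻¹.

(2)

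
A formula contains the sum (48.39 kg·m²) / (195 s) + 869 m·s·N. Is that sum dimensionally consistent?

Expand each in SI base units:
  (48.39 kg·m²) / (195 s):  [kg·m²] / [s] = kg·m²·s⁻¹
  869 m·s·N:  N·m·s = kg·m·s⁻²·m·s = kg·m²·s⁻¹
Both are kg·m²·s⁻¹, so they have the same dimensions and can be added.

Yes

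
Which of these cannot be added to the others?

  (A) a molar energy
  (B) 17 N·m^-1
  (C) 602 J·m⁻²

Expand each in SI base units:
  (A) [molar energy] = kg·m²·s⁻²·mol⁻¹
  (B) N·m⁻¹ = kg·m·s⁻²·m⁻¹ = kg·s⁻²
  (C) J·m⁻² = N·m·m⁻² = kg·s⁻²
All reduce to kg·s⁻² except (A), which is kg·m²·s⁻²·mol⁻¹.

(A)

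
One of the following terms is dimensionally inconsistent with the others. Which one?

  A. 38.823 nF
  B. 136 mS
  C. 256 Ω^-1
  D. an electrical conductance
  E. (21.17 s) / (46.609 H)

Reduce each to base SI dimensions:
  A. F = C·V⁻¹ = kg⁻¹·m⁻²·s⁴·A²
  B. S = Ω⁻¹ = kg⁻¹·m⁻²·s³·A²
  C. Ω⁻¹ = (V·A⁻¹)⁻¹ = kg⁻¹·m⁻²·s³·A²
  D. [electrical conductance] = kg⁻¹·m⁻²·s³·A²
  E. [s] / [kg·m²·s⁻²·A⁻²] = kg⁻¹·m⁻²·s³·A²
All reduce to kg⁻¹·m⁻²·s³·A² except A., which is kg⁻¹·m⁻²·s⁴·A².

A.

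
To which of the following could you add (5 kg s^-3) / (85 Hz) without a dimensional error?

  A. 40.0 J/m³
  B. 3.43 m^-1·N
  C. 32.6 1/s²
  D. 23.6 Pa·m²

B.

Reference: [kg·s⁻³] / [s⁻¹] = kg·s⁻².
Each option:
  A. J·m⁻³ = N·m·m⁻³ = kg·m⁻¹·s⁻²
  B. N·m⁻¹ = kg·m·s⁻²·m⁻¹ = kg·s⁻²  ← same
  C. s⁻²
  D. Pa·m² = N·m⁻²·m² = kg·m·s⁻²
Only B. matches kg·s⁻².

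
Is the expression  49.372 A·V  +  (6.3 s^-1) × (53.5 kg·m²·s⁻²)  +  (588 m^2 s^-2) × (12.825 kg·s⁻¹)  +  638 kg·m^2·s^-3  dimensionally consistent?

Yes

Dimensions:
  49.372 A·V:  V·A = J·C⁻¹·A = kg·m²·s⁻³
  (6.3 s^-1) × (53.5 kg·m²·s⁻²):  [s⁻¹] · [kg·m²·s⁻²] = kg·m²·s⁻³
  (588 m^2 s^-2) × (12.825 kg·s⁻¹):  [m²·s⁻²] · [kg·s⁻¹] = kg·m²·s⁻³
  638 kg·m^2·s^-3:  kg·m²·s⁻³
Every term reduces to kg·m²·s⁻³.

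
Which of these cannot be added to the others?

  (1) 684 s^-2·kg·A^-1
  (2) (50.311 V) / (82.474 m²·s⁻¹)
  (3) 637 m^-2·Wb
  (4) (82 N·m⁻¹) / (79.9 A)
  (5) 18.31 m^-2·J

(5)

Dimensions:
  (1) kg·s⁻²·A⁻¹
  (2) [kg·m²·s⁻³·A⁻¹] / [m²·s⁻¹] = kg·s⁻²·A⁻¹
  (3) Wb·m⁻² = V·s·m⁻² = kg·s⁻²·A⁻¹
  (4) [kg·s⁻²] / [A] = kg·s⁻²·A⁻¹
  (5) J·m⁻² = N·m·m⁻² = kg·s⁻²
All reduce to kg·s⁻²·A⁻¹ except (5), which is kg·s⁻².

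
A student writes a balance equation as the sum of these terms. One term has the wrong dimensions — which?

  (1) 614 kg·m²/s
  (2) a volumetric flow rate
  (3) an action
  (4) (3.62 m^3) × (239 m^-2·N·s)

Dimensions:
  (1) kg·m²·s⁻¹
  (2) [volumetric flow rate] = m³·s⁻¹
  (3) [action] = kg·m²·s⁻¹
  (4) [m³] · [kg·m⁻¹·s⁻¹] = kg·m²·s⁻¹
All reduce to kg·m²·s⁻¹ except (2), which is m³·s⁻¹.

(2)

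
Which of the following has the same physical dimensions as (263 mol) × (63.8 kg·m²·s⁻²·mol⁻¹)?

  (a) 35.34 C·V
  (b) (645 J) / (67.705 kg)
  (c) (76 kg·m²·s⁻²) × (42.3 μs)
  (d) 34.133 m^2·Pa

(a)

Reference: [mol] · [kg·m²·s⁻²·mol⁻¹] = kg·m²·s⁻².
Each option:
  (a) C·V = s·A·J·C⁻¹ = kg·m²·s⁻²  ← same
  (b) [kg·m²·s⁻²] / [kg] = m²·s⁻²
  (c) [kg·m²·s⁻²] · [s] = kg·m²·s⁻¹
  (d) Pa·m² = N·m⁻²·m² = kg·m·s⁻²
Only (a) matches kg·m²·s⁻².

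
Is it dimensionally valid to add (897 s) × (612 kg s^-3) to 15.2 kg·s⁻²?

Work out the base dimensions of each:
  (897 s) × (612 kg s^-3):  [s] · [kg·s⁻³] = kg·s⁻²
  15.2 kg·s⁻²:  kg·s⁻²
Both are kg·s⁻², so they have the same dimensions and can be added.

Yes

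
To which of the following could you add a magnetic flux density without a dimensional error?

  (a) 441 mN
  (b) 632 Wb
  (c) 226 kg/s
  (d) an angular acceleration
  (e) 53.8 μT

(e)

Reference: [magnetic flux density] = kg·s⁻²·A⁻¹.
Each option:
  (a) N = kg·m·s⁻²
  (b) Wb = V·s = kg·m²·s⁻²·A⁻¹
  (c) kg·s⁻¹
  (d) [angular acceleration] = s⁻²
  (e) T = Wb·m⁻² = kg·s⁻²·A⁻¹  ← same
Only (e) matches kg·s⁻²·A⁻¹.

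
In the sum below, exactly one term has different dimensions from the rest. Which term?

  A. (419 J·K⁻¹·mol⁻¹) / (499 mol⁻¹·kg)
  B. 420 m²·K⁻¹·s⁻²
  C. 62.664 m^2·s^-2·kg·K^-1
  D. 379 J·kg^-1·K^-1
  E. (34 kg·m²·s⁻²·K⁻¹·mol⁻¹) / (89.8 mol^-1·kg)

In SI base units:
  A. [kg·m²·s⁻²·K⁻¹·mol⁻¹] / [kg·mol⁻¹] = m²·s⁻²·K⁻¹
  B. m²·s⁻²·K⁻¹
  C. kg·m²·s⁻²·K⁻¹
  D. J·kg⁻¹·K⁻¹ = N·m·kg⁻¹·K⁻¹ = m²·s⁻²·K⁻¹
  E. [kg·m²·s⁻²·K⁻¹·mol⁻¹] / [kg·mol⁻¹] = m²·s⁻²·K⁻¹
All reduce to m²·s⁻²·K⁻¹ except C., which is kg·m²·s⁻²·K⁻¹.

C.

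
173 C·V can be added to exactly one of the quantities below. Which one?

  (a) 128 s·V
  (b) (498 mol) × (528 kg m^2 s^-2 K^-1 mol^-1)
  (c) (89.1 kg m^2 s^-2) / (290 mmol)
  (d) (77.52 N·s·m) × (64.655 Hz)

(d)

Reference: C·V = s·A·J·C⁻¹ = kg·m²·s⁻².
Each option:
  (a) V·s = J·C⁻¹·s = kg·m²·s⁻²·A⁻¹
  (b) [mol] · [kg·m²·s⁻²·K⁻¹·mol⁻¹] = kg·m²·s⁻²·K⁻¹
  (c) [kg·m²·s⁻²] / [mol] = kg·m²·s⁻²·mol⁻¹
  (d) [kg·m²·s⁻¹] · [s⁻¹] = kg·m²·s⁻²  ← same
Only (d) matches kg·m²·s⁻².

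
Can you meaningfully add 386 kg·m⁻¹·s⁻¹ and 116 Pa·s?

Yes

Work out the base dimensions of each:
  386 kg·m⁻¹·s⁻¹:  kg·m⁻¹·s⁻¹
  116 Pa·s:  Pa·s = N·m⁻²·s = kg·m⁻¹·s⁻¹
Both are kg·m⁻¹·s⁻¹, so they have the same dimensions and can be added.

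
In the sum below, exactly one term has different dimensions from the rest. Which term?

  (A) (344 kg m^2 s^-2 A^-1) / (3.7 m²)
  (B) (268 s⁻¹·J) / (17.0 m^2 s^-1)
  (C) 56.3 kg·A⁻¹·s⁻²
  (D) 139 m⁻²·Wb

Reduce each to base SI dimensions:
  (A) [kg·m²·s⁻²·A⁻¹] / [m²] = kg·s⁻²·A⁻¹
  (B) [kg·m²·s⁻³] / [m²·s⁻¹] = kg·s⁻²
  (C) kg·s⁻²·A⁻¹
  (D) Wb·m⁻² = V·s·m⁻² = kg·s⁻²·A⁻¹
All reduce to kg·s⁻²·A⁻¹ except (B), which is kg·s⁻².

(B)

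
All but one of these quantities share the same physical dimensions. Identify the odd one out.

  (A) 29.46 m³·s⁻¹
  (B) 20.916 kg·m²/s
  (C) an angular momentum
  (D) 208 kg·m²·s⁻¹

(A)

Work out the base dimensions of each:
  (A) m³·s⁻¹
  (B) kg·m²·s⁻¹
  (C) [angular momentum] = kg·m²·s⁻¹
  (D) kg·m²·s⁻¹
All reduce to kg·m²·s⁻¹ except (A), which is m³·s⁻¹.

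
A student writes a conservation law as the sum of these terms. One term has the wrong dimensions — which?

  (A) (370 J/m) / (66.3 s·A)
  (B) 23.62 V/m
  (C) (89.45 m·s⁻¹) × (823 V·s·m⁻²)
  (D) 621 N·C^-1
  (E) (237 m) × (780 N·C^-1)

Dimensions:
  (A) [kg·m·s⁻²] / [s·A] = kg·m·s⁻³·A⁻¹
  (B) V·m⁻¹ = J·C⁻¹·m⁻¹ = kg·m·s⁻³·A⁻¹
  (C) [m·s⁻¹] · [kg·s⁻²·A⁻¹] = kg·m·s⁻³·A⁻¹
  (D) N·C⁻¹ = kg·m·s⁻²·(s·A)⁻¹ = kg·m·s⁻³·A⁻¹
  (E) [m] · [kg·m·s⁻³·A⁻¹] = kg·m²·s⁻³·A⁻¹
All reduce to kg·m·s⁻³·A⁻¹ except (E), which is kg·m²·s⁻³·A⁻¹.

(E)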